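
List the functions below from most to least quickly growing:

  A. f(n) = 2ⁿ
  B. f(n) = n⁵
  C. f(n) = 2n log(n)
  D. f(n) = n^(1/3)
A > B > C > D

Comparing growth rates:
A = 2ⁿ is O(2ⁿ)
B = n⁵ is O(n⁵)
C = 2n log(n) is O(n log n)
D = n^(1/3) is O(n^(1/3))

Therefore, the order from fastest to slowest is: A > B > C > D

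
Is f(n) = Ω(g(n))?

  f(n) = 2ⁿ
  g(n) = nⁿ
False

f(n) = 2ⁿ is O(2ⁿ), and g(n) = nⁿ is O(nⁿ).
Since O(2ⁿ) grows slower than O(nⁿ), f(n) = Ω(g(n)) is false.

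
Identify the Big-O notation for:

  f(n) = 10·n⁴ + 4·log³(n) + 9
O(n⁴)

The dominant term in 10·n⁴ + 4·log³(n) + 9 is 10·n⁴, which is Θ(n⁴).
Lower-order terms (4·log³(n), 9) are asymptotically negligible.
Constants are absorbed, so the tightest bound is O(n⁴).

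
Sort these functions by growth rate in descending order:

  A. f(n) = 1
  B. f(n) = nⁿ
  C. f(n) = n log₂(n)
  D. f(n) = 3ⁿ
B > D > C > A

Comparing growth rates:
B = nⁿ is O(nⁿ)
D = 3ⁿ is O(3ⁿ)
C = n log₂(n) is O(n log n)
A = 1 is O(1)

Therefore, the order from fastest to slowest is: B > D > C > A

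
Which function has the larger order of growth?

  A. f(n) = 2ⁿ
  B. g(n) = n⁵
A

f(n) = 2ⁿ is O(2ⁿ), while g(n) = n⁵ is O(n⁵).
Since O(2ⁿ) grows faster than O(n⁵), f(n) dominates.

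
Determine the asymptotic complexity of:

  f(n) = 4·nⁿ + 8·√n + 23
O(nⁿ)

The dominant term in 4·nⁿ + 8·√n + 23 is 4·nⁿ, which is Θ(nⁿ).
Lower-order terms (8·√n, 23) are asymptotically negligible.
Constants are absorbed, so the tightest bound is O(nⁿ).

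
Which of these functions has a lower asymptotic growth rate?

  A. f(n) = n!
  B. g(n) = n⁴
B

f(n) = n! is O(n!), while g(n) = n⁴ is O(n⁴).
Since O(n⁴) grows slower than O(n!), g(n) is dominated.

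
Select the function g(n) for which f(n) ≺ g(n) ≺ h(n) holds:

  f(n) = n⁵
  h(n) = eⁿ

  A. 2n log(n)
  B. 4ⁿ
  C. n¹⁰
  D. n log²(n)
C

We need g(n) with n⁵ = o(g(n)) and g(n) = o(eⁿ), i.e. O(n⁵) ≺ g ≺ O(eⁿ).
Check each option:
  A. 2n log(n) — O(n log n) does not grow strictly faster than f(n)
  B. 4ⁿ — O(4ⁿ) does not grow strictly slower than h(n)
  C. n¹⁰ — O(n¹⁰) is strictly between O(n⁵) and O(eⁿ) ✓
  D. n log²(n) — O(n log² n) does not grow strictly faster than f(n)

Only option C (n¹⁰) lies strictly between.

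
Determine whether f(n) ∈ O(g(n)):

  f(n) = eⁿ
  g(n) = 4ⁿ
True

f(n) = eⁿ is O(eⁿ), and g(n) = 4ⁿ is O(4ⁿ).
Since O(eⁿ) ⊆ O(4ⁿ) (f grows no faster than g), f(n) = O(g(n)) is true.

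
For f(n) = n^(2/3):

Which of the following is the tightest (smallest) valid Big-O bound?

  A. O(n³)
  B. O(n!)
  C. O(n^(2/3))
C

f(n) = n^(2/3) is O(n^(2/3)).
All listed options are valid Big-O bounds (upper bounds),
but O(n^(2/3)) is the tightest (smallest valid bound).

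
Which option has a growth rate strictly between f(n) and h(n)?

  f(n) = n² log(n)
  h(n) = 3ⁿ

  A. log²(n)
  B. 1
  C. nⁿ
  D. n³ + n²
D

We need g(n) with n² log(n) = o(g(n)) and g(n) = o(3ⁿ), i.e. O(n² log n) ≺ g ≺ O(3ⁿ).
Check each option:
  A. log²(n) — O(log² n) does not grow strictly faster than f(n)
  B. 1 — O(1) does not grow strictly faster than f(n)
  C. nⁿ — O(nⁿ) does not grow strictly slower than h(n)
  D. n³ + n² — O(n³) is strictly between O(n² log n) and O(3ⁿ) ✓

Only option D (n³ + n²) lies strictly between.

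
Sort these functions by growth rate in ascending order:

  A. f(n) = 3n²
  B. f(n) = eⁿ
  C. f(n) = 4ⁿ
A < B < C

Comparing growth rates:
A = 3n² is O(n²)
B = eⁿ is O(eⁿ)
C = 4ⁿ is O(4ⁿ)

Therefore, the order from slowest to fastest is: A < B < C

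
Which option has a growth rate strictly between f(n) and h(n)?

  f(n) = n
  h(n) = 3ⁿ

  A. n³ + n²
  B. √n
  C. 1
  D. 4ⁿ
A

We need g(n) with n = o(g(n)) and g(n) = o(3ⁿ), i.e. O(n) ≺ g ≺ O(3ⁿ).
Check each option:
  A. n³ + n² — O(n³) is strictly between O(n) and O(3ⁿ) ✓
  B. √n — O(√n) does not grow strictly faster than f(n)
  C. 1 — O(1) does not grow strictly faster than f(n)
  D. 4ⁿ — O(4ⁿ) does not grow strictly slower than h(n)

Only option A (n³ + n²) lies strictly between.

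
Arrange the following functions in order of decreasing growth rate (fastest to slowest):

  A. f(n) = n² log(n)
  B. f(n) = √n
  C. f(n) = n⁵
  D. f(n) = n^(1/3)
C > A > B > D

Comparing growth rates:
C = n⁵ is O(n⁵)
A = n² log(n) is O(n² log n)
B = √n is O(√n)
D = n^(1/3) is O(n^(1/3))

Therefore, the order from fastest to slowest is: C > A > B > D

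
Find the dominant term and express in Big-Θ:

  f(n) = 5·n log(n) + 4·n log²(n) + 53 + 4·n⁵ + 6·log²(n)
Θ(n⁵)

Order the terms by growth rate: 53 ≺ 6·log²(n) ≺ 5·n log(n) ≺ 4·n log²(n) ≺ 4·n⁵.
The fastest-growing term 4·n⁵ dominates as n → ∞; dropping its constant factor gives Θ(n⁵).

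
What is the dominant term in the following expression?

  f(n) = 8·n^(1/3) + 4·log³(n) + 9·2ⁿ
9·2ⁿ

Looking at each term:
  - 8·n^(1/3) is O(n^(1/3))
  - 4·log³(n) is O(log³ n)
  - 9·2ⁿ is O(2ⁿ)

The term 9·2ⁿ (O(2ⁿ)) grows fastest and dominates all others.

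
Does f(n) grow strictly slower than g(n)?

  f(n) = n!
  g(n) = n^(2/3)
False

f(n) = n! is O(n!), and g(n) = n^(2/3) is O(n^(2/3)).
Since O(n!) grows faster than or equal to O(n^(2/3)), f(n) = o(g(n)) is false.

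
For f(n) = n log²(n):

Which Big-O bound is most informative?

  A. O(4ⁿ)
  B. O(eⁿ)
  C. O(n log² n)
C

f(n) = n log²(n) is O(n log² n).
All listed options are valid Big-O bounds (upper bounds),
but O(n log² n) is the tightest (smallest valid bound).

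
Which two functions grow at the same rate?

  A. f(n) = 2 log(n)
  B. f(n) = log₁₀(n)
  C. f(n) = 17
A and B

Examining each function:
  A. 2 log(n) is O(log n)
  B. log₁₀(n) is O(log n)
  C. 17 is O(1)

Functions A and B both have the same complexity class.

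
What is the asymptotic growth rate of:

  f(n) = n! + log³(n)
Θ(n!)

Order the terms by growth rate: log³(n) ≺ n!.
The fastest-growing term n! dominates as n → ∞; dropping its constant factor gives Θ(n!).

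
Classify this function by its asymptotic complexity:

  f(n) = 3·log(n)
O(log n)

The dominant term in 3·log(n) is 3·log(n), which is Θ(log n).
Constants are absorbed, so the tightest bound is O(log n).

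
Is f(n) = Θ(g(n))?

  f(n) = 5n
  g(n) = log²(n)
False

f(n) = 5n is O(n), and g(n) = log²(n) is O(log² n).
Since they have different growth rates, f(n) = Θ(g(n)) is false.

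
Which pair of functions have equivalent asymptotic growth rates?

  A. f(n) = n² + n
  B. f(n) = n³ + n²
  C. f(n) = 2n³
B and C

Examining each function:
  A. n² + n is O(n²)
  B. n³ + n² is O(n³)
  C. 2n³ is O(n³)

Functions B and C both have the same complexity class.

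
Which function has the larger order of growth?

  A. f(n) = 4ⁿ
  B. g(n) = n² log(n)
A

f(n) = 4ⁿ is O(4ⁿ), while g(n) = n² log(n) is O(n² log n).
Since O(4ⁿ) grows faster than O(n² log n), f(n) dominates.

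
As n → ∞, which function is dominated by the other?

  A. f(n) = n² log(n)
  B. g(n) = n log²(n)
B

f(n) = n² log(n) is O(n² log n), while g(n) = n log²(n) is O(n log² n).
Since O(n log² n) grows slower than O(n² log n), g(n) is dominated.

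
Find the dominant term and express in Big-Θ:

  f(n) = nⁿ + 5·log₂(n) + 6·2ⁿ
Θ(nⁿ)

Order the terms by growth rate: 5·log₂(n) ≺ 6·2ⁿ ≺ nⁿ.
The fastest-growing term nⁿ dominates as n → ∞; dropping its constant factor gives Θ(nⁿ).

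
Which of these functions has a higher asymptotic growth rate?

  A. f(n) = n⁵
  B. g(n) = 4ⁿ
B

f(n) = n⁵ is O(n⁵), while g(n) = 4ⁿ is O(4ⁿ).
Since O(4ⁿ) grows faster than O(n⁵), g(n) dominates.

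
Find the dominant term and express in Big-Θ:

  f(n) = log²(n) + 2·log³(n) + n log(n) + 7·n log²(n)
Θ(n log² n)

Order the terms by growth rate: log²(n) ≺ 2·log³(n) ≺ n log(n) ≺ 7·n log²(n).
The fastest-growing term 7·n log²(n) dominates as n → ∞; dropping its constant factor gives Θ(n log² n).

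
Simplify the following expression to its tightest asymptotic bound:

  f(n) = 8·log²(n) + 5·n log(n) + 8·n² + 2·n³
Θ(n³)

Order the terms by growth rate: 8·log²(n) ≺ 5·n log(n) ≺ 8·n² ≺ 2·n³.
The fastest-growing term 2·n³ dominates as n → ∞; dropping its constant factor gives Θ(n³).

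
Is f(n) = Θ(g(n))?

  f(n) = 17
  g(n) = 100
True

f(n) = 17 and g(n) = 100 are both O(1).
Since they have the same asymptotic growth rate, f(n) = Θ(g(n)) is true.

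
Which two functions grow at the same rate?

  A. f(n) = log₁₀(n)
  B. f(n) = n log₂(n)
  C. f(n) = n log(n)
B and C

Examining each function:
  A. log₁₀(n) is O(log n)
  B. n log₂(n) is O(n log n)
  C. n log(n) is O(n log n)

Functions B and C both have the same complexity class.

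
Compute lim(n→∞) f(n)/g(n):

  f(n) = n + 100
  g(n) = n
1

Since n + 100 and n have the same growth rate (O(n)),
the ratio converges to a constant: 1.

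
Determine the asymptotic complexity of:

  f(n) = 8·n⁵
O(n⁵)

The dominant term in 8·n⁵ is 8·n⁵, which is Θ(n⁵).
Constants are absorbed, so the tightest bound is O(n⁵).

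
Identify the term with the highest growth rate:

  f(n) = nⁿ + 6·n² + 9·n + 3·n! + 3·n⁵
nⁿ

Looking at each term:
  - nⁿ is O(nⁿ)
  - 6·n² is O(n²)
  - 9·n is O(n)
  - 3·n! is O(n!)
  - 3·n⁵ is O(n⁵)

The term nⁿ (O(nⁿ)) grows fastest and dominates all others.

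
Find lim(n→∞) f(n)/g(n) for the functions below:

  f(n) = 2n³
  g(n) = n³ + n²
2

Since 2n³ and n³ + n² have the same growth rate (O(n³)),
the ratio converges to a constant: 2.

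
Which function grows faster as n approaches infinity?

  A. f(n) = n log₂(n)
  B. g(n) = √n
A

f(n) = n log₂(n) is O(n log n), while g(n) = √n is O(√n).
Since O(n log n) grows faster than O(√n), f(n) dominates.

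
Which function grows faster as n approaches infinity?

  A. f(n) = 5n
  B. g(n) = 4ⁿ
B

f(n) = 5n is O(n), while g(n) = 4ⁿ is O(4ⁿ).
Since O(4ⁿ) grows faster than O(n), g(n) dominates.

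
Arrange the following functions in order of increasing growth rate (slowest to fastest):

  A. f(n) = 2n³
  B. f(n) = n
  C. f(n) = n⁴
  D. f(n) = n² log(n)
B < D < A < C

Comparing growth rates:
B = n is O(n)
D = n² log(n) is O(n² log n)
A = 2n³ is O(n³)
C = n⁴ is O(n⁴)

Therefore, the order from slowest to fastest is: B < D < A < C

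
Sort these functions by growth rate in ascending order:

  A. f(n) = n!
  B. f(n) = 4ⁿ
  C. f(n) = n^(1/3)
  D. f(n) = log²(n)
D < C < B < A

Comparing growth rates:
D = log²(n) is O(log² n)
C = n^(1/3) is O(n^(1/3))
B = 4ⁿ is O(4ⁿ)
A = n! is O(n!)

Therefore, the order from slowest to fastest is: D < C < B < A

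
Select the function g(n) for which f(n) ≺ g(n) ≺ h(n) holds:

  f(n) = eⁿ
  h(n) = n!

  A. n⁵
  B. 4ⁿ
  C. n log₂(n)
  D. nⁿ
B

We need g(n) with eⁿ = o(g(n)) and g(n) = o(n!), i.e. O(eⁿ) ≺ g ≺ O(n!).
Check each option:
  A. n⁵ — O(n⁵) does not grow strictly faster than f(n)
  B. 4ⁿ — O(4ⁿ) is strictly between O(eⁿ) and O(n!) ✓
  C. n log₂(n) — O(n log n) does not grow strictly faster than f(n)
  D. nⁿ — O(nⁿ) does not grow strictly slower than h(n)

Only option B (4ⁿ) lies strictly between.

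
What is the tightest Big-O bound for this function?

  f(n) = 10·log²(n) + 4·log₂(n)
O(log² n)

The dominant term in 10·log²(n) + 4·log₂(n) is 10·log²(n), which is Θ(log² n).
Lower-order terms (4·log₂(n)) are asymptotically negligible.
Constants are absorbed, so the tightest bound is O(log² n).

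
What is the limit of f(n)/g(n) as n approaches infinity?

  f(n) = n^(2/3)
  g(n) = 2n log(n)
0

Since n^(2/3) (O(n^(2/3))) grows slower than 2n log(n) (O(n log n)),
the ratio f(n)/g(n) → 0 as n → ∞.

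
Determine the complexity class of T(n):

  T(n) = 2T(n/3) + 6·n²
Θ(n²)

Master Theorem: a = 2, b = 3, f(n) = 6·n².
Compute the critical exponent d = log₃(2) = 0.631.
Compare f(n) = Θ(n²) against n^d:
  k = 2 > d = 0.631, so f(n) = Ω(n^(d+ε)) — Case 3.
  Regularity: a·(n/b)^2/n^2 = a/b^2 = 2/9 < 1 ✓.
  The top-level work dominates: T(n) = Θ(f(n)) = Θ(n²).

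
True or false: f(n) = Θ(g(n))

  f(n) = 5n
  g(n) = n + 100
True

f(n) = 5n and g(n) = n + 100 are both O(n).
Since they have the same asymptotic growth rate, f(n) = Θ(g(n)) is true.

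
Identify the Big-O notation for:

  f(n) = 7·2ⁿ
O(2ⁿ)

The dominant term in 7·2ⁿ is 7·2ⁿ, which is Θ(2ⁿ).
Constants are absorbed, so the tightest bound is O(2ⁿ).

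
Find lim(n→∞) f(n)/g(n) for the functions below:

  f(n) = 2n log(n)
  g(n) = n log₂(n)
log(4)

Since 2n log(n) and n log₂(n) have the same growth rate (O(n log n)),
the ratio converges to a constant: log(4).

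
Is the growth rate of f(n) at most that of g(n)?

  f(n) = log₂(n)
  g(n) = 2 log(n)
True

f(n) = log₂(n) and g(n) = 2 log(n) are both O(log n).
Big-O permits equal growth rates (f ≤ c·g for some c), so f(n) = O(g(n)) is true.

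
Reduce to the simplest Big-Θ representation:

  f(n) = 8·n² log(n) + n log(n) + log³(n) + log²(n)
Θ(n² log n)

Order the terms by growth rate: log²(n) ≺ log³(n) ≺ n log(n) ≺ 8·n² log(n).
The fastest-growing term 8·n² log(n) dominates as n → ∞; dropping its constant factor gives Θ(n² log n).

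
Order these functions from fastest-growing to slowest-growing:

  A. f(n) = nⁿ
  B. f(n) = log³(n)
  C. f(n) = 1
A > B > C

Comparing growth rates:
A = nⁿ is O(nⁿ)
B = log³(n) is O(log³ n)
C = 1 is O(1)

Therefore, the order from fastest to slowest is: A > B > C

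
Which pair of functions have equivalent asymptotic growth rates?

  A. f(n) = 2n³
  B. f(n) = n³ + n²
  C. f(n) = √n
A and B

Examining each function:
  A. 2n³ is O(n³)
  B. n³ + n² is O(n³)
  C. √n is O(√n)

Functions A and B both have the same complexity class.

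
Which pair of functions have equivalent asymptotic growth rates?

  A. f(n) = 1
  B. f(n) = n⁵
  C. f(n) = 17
A and C

Examining each function:
  A. 1 is O(1)
  B. n⁵ is O(n⁵)
  C. 17 is O(1)

Functions A and C both have the same complexity class.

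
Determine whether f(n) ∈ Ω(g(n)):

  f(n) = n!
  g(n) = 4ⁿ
True

f(n) = n! is O(n!), and g(n) = 4ⁿ is O(4ⁿ).
Since O(n!) grows at least as fast as O(4ⁿ), f(n) = Ω(g(n)) is true.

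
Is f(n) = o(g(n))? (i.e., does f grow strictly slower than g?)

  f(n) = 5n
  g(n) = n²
True

f(n) = 5n is O(n), and g(n) = n² is O(n²).
Since O(n) grows strictly slower than O(n²), f(n) = o(g(n)) is true.
This means lim(n→∞) f(n)/g(n) = 0.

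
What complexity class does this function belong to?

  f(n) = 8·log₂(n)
O(log n)

The dominant term in 8·log₂(n) is 8·log₂(n), which is Θ(log n).
Constants are absorbed, so the tightest bound is O(log n).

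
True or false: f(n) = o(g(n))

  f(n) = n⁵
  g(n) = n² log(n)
False

f(n) = n⁵ is O(n⁵), and g(n) = n² log(n) is O(n² log n).
Since O(n⁵) grows faster than or equal to O(n² log n), f(n) = o(g(n)) is false.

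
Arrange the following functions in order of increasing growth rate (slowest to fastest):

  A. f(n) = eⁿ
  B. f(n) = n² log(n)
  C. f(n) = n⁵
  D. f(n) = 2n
D < B < C < A

Comparing growth rates:
D = 2n is O(n)
B = n² log(n) is O(n² log n)
C = n⁵ is O(n⁵)
A = eⁿ is O(eⁿ)

Therefore, the order from slowest to fastest is: D < B < C < A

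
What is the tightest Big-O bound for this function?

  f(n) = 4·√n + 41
O(√n)

The dominant term in 4·√n + 41 is 4·√n, which is Θ(√n).
Lower-order terms (41) are asymptotically negligible.
Constants are absorbed, so the tightest bound is O(√n).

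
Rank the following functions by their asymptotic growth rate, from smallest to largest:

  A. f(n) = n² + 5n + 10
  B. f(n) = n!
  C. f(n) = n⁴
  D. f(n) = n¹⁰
A < C < D < B

Comparing growth rates:
A = n² + 5n + 10 is O(n²)
C = n⁴ is O(n⁴)
D = n¹⁰ is O(n¹⁰)
B = n! is O(n!)

Therefore, the order from slowest to fastest is: A < C < D < B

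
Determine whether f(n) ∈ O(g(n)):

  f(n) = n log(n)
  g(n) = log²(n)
False

f(n) = n log(n) is O(n log n), and g(n) = log²(n) is O(log² n).
Since O(n log n) grows faster than O(log² n), f(n) = O(g(n)) is false.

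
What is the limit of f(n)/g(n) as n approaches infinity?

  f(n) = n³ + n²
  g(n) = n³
1

Since n³ + n² and n³ have the same growth rate (O(n³)),
the ratio converges to a constant: 1.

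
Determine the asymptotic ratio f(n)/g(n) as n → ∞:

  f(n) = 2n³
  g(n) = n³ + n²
2

Since 2n³ and n³ + n² have the same growth rate (O(n³)),
the ratio converges to a constant: 2.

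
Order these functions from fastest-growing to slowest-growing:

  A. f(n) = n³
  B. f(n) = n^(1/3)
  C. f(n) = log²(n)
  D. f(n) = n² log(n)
A > D > B > C

Comparing growth rates:
A = n³ is O(n³)
D = n² log(n) is O(n² log n)
B = n^(1/3) is O(n^(1/3))
C = log²(n) is O(log² n)

Therefore, the order from fastest to slowest is: A > D > B > C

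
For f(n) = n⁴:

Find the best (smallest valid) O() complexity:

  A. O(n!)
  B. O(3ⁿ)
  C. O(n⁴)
C

f(n) = n⁴ is O(n⁴).
All listed options are valid Big-O bounds (upper bounds),
but O(n⁴) is the tightest (smallest valid bound).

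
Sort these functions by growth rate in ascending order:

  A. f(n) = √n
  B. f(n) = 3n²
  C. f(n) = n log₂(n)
A < C < B

Comparing growth rates:
A = √n is O(√n)
C = n log₂(n) is O(n log n)
B = 3n² is O(n²)

Therefore, the order from slowest to fastest is: A < C < B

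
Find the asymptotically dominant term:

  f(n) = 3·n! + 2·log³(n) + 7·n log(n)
3·n!

Looking at each term:
  - 3·n! is O(n!)
  - 2·log³(n) is O(log³ n)
  - 7·n log(n) is O(n log n)

The term 3·n! (O(n!)) grows fastest and dominates all others.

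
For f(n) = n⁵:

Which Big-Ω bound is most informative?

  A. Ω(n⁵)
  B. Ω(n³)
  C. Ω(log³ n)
A

f(n) = n⁵ is Ω(n⁵).
All listed options are valid Big-Ω bounds (lower bounds),
but Ω(n⁵) is the tightest (largest valid bound).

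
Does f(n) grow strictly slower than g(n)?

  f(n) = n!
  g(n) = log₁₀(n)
False

f(n) = n! is O(n!), and g(n) = log₁₀(n) is O(log n).
Since O(n!) grows faster than or equal to O(log n), f(n) = o(g(n)) is false.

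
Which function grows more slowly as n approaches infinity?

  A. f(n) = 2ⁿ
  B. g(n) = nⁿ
A

f(n) = 2ⁿ is O(2ⁿ), while g(n) = nⁿ is O(nⁿ).
Since O(2ⁿ) grows slower than O(nⁿ), f(n) is dominated.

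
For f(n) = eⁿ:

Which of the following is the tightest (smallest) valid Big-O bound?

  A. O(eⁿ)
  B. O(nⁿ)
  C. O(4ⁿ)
A

f(n) = eⁿ is O(eⁿ).
All listed options are valid Big-O bounds (upper bounds),
but O(eⁿ) is the tightest (smallest valid bound).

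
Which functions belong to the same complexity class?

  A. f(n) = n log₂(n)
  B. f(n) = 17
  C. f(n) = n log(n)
A and C

Examining each function:
  A. n log₂(n) is O(n log n)
  B. 17 is O(1)
  C. n log(n) is O(n log n)

Functions A and C both have the same complexity class.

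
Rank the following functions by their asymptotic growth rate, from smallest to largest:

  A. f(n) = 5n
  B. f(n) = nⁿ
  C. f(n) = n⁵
A < C < B

Comparing growth rates:
A = 5n is O(n)
C = n⁵ is O(n⁵)
B = nⁿ is O(nⁿ)

Therefore, the order from slowest to fastest is: A < C < B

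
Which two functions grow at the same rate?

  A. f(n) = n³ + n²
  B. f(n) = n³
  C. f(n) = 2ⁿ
A and B

Examining each function:
  A. n³ + n² is O(n³)
  B. n³ is O(n³)
  C. 2ⁿ is O(2ⁿ)

Functions A and B both have the same complexity class.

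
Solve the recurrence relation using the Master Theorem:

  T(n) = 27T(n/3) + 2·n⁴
Θ(n⁴)

Master Theorem: a = 27, b = 3, f(n) = 2·n⁴.
Compute the critical exponent d = log₃(27) = 3.
Compare f(n) = Θ(n⁴) against n^d:
  k = 4 > d = 3, so f(n) = Ω(n^(d+ε)) — Case 3.
  Regularity: a·(n/b)^4/n^4 = a/b^4 = 27/81 < 1 ✓.
  The top-level work dominates: T(n) = Θ(f(n)) = Θ(n⁴).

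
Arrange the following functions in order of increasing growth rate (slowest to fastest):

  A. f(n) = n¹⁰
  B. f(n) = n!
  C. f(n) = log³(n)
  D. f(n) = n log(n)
C < D < A < B

Comparing growth rates:
C = log³(n) is O(log³ n)
D = n log(n) is O(n log n)
A = n¹⁰ is O(n¹⁰)
B = n! is O(n!)

Therefore, the order from slowest to fastest is: C < D < A < B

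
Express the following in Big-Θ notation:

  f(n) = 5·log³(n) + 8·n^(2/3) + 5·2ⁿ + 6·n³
Θ(2ⁿ)

Order the terms by growth rate: 5·log³(n) ≺ 8·n^(2/3) ≺ 6·n³ ≺ 5·2ⁿ.
The fastest-growing term 5·2ⁿ dominates as n → ∞; dropping its constant factor gives Θ(2ⁿ).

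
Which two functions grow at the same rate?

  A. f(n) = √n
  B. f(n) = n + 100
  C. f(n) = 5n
B and C

Examining each function:
  A. √n is O(√n)
  B. n + 100 is O(n)
  C. 5n is O(n)

Functions B and C both have the same complexity class.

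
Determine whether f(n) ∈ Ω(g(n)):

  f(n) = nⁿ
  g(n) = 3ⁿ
True

f(n) = nⁿ is O(nⁿ), and g(n) = 3ⁿ is O(3ⁿ).
Since O(nⁿ) grows at least as fast as O(3ⁿ), f(n) = Ω(g(n)) is true.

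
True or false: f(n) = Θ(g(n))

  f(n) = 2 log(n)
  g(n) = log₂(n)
True

f(n) = 2 log(n) and g(n) = log₂(n) are both O(log n).
Since they have the same asymptotic growth rate, f(n) = Θ(g(n)) is true.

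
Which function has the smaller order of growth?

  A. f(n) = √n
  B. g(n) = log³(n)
B

f(n) = √n is O(√n), while g(n) = log³(n) is O(log³ n).
Since O(log³ n) grows slower than O(√n), g(n) is dominated.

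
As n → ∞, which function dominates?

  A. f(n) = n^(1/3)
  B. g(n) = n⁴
B

f(n) = n^(1/3) is O(n^(1/3)), while g(n) = n⁴ is O(n⁴).
Since O(n⁴) grows faster than O(n^(1/3)), g(n) dominates.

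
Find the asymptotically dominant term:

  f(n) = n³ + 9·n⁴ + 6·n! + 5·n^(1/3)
6·n!

Looking at each term:
  - n³ is O(n³)
  - 9·n⁴ is O(n⁴)
  - 6·n! is O(n!)
  - 5·n^(1/3) is O(n^(1/3))

The term 6·n! (O(n!)) grows fastest and dominates all others.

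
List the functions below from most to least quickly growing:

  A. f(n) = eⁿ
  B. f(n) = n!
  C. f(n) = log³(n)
B > A > C

Comparing growth rates:
B = n! is O(n!)
A = eⁿ is O(eⁿ)
C = log³(n) is O(log³ n)

Therefore, the order from fastest to slowest is: B > A > C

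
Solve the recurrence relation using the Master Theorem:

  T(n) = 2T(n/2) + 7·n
Θ(n log n)

Master Theorem: a = 2, b = 2, f(n) = 7·n.
Compute the critical exponent d = log₂(2) = 1.
Compare f(n) = Θ(n) against n^d:
  k = 1 = d, so f(n) = Θ(n^d) — Case 2.
  Work is balanced across levels: T(n) = Θ(n^d log n) = Θ(n log n).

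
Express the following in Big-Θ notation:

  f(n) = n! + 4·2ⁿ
Θ(n!)

Order the terms by growth rate: 4·2ⁿ ≺ n!.
The fastest-growing term n! dominates as n → ∞; dropping its constant factor gives Θ(n!).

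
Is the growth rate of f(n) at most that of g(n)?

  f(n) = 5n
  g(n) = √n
False

f(n) = 5n is O(n), and g(n) = √n is O(√n).
Since O(n) grows faster than O(√n), f(n) = O(g(n)) is false.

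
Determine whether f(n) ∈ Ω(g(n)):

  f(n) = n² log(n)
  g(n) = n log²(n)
True

f(n) = n² log(n) is O(n² log n), and g(n) = n log²(n) is O(n log² n).
Since O(n² log n) grows at least as fast as O(n log² n), f(n) = Ω(g(n)) is true.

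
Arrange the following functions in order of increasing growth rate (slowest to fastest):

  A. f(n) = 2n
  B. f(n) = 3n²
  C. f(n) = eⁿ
A < B < C

Comparing growth rates:
A = 2n is O(n)
B = 3n² is O(n²)
C = eⁿ is O(eⁿ)

Therefore, the order from slowest to fastest is: A < B < C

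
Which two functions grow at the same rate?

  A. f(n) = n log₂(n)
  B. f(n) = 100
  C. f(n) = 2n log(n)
A and C

Examining each function:
  A. n log₂(n) is O(n log n)
  B. 100 is O(1)
  C. 2n log(n) is O(n log n)

Functions A and C both have the same complexity class.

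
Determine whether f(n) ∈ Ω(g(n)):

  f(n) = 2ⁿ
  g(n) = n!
False

f(n) = 2ⁿ is O(2ⁿ), and g(n) = n! is O(n!).
Since O(2ⁿ) grows slower than O(n!), f(n) = Ω(g(n)) is false.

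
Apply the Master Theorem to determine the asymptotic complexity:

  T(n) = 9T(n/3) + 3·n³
Θ(n³)

Master Theorem: a = 9, b = 3, f(n) = 3·n³.
Compute the critical exponent d = log₃(9) = 2.
Compare f(n) = Θ(n³) against n^d:
  k = 3 > d = 2, so f(n) = Ω(n^(d+ε)) — Case 3.
  Regularity: a·(n/b)^3/n^3 = a/b^3 = 9/27 < 1 ✓.
  The top-level work dominates: T(n) = Θ(f(n)) = Θ(n³).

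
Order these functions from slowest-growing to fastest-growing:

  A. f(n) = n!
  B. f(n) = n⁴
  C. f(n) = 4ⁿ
B < C < A

Comparing growth rates:
B = n⁴ is O(n⁴)
C = 4ⁿ is O(4ⁿ)
A = n! is O(n!)

Therefore, the order from slowest to fastest is: B < C < A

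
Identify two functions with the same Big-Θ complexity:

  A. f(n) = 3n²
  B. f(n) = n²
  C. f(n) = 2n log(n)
A and B

Examining each function:
  A. 3n² is O(n²)
  B. n² is O(n²)
  C. 2n log(n) is O(n log n)

Functions A and B both have the same complexity class.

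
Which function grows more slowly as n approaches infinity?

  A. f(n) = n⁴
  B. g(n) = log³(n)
B

f(n) = n⁴ is O(n⁴), while g(n) = log³(n) is O(log³ n).
Since O(log³ n) grows slower than O(n⁴), g(n) is dominated.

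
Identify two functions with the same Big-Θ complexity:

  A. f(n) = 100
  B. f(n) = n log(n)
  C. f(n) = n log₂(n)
B and C

Examining each function:
  A. 100 is O(1)
  B. n log(n) is O(n log n)
  C. n log₂(n) is O(n log n)

Functions B and C both have the same complexity class.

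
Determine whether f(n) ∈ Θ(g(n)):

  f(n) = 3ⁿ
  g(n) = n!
False

f(n) = 3ⁿ is O(3ⁿ), and g(n) = n! is O(n!).
Since they have different growth rates, f(n) = Θ(g(n)) is false.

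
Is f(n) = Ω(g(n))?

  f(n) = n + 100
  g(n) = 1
True

f(n) = n + 100 is O(n), and g(n) = 1 is O(1).
Since O(n) grows at least as fast as O(1), f(n) = Ω(g(n)) is true.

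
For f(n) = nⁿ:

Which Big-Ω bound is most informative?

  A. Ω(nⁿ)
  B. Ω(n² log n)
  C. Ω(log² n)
A

f(n) = nⁿ is Ω(nⁿ).
All listed options are valid Big-Ω bounds (lower bounds),
but Ω(nⁿ) is the tightest (largest valid bound).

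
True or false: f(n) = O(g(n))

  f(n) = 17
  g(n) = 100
True

f(n) = 17 and g(n) = 100 are both O(1).
Big-O permits equal growth rates (f ≤ c·g for some c), so f(n) = O(g(n)) is true.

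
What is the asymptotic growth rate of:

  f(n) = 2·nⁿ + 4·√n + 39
Θ(nⁿ)

Order the terms by growth rate: 39 ≺ 4·√n ≺ 2·nⁿ.
The fastest-growing term 2·nⁿ dominates as n → ∞; dropping its constant factor gives Θ(nⁿ).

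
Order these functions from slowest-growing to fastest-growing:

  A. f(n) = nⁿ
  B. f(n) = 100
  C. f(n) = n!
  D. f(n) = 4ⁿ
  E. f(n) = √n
B < E < D < C < A

Comparing growth rates:
B = 100 is O(1)
E = √n is O(√n)
D = 4ⁿ is O(4ⁿ)
C = n! is O(n!)
A = nⁿ is O(nⁿ)

Therefore, the order from slowest to fastest is: B < E < D < C < A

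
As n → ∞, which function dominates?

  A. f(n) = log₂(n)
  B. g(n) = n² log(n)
B

f(n) = log₂(n) is O(log n), while g(n) = n² log(n) is O(n² log n).
Since O(n² log n) grows faster than O(log n), g(n) dominates.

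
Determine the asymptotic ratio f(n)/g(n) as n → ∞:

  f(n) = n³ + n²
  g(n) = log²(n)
∞

Since n³ + n² (O(n³)) grows faster than log²(n) (O(log² n)),
the ratio f(n)/g(n) → ∞ as n → ∞.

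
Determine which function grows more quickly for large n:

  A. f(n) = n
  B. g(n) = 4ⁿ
B

f(n) = n is O(n), while g(n) = 4ⁿ is O(4ⁿ).
Since O(4ⁿ) grows faster than O(n), g(n) dominates.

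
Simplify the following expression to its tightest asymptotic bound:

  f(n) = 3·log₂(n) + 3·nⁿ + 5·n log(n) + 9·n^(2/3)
Θ(nⁿ)

Order the terms by growth rate: 3·log₂(n) ≺ 9·n^(2/3) ≺ 5·n log(n) ≺ 3·nⁿ.
The fastest-growing term 3·nⁿ dominates as n → ∞; dropping its constant factor gives Θ(nⁿ).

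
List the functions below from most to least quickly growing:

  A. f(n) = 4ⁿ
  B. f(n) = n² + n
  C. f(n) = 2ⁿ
A > C > B

Comparing growth rates:
A = 4ⁿ is O(4ⁿ)
C = 2ⁿ is O(2ⁿ)
B = n² + n is O(n²)

Therefore, the order from fastest to slowest is: A > C > B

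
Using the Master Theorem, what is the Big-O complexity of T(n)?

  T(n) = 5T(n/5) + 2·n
Θ(n log n)

Master Theorem: a = 5, b = 5, f(n) = 2·n.
Compute the critical exponent d = log₅(5) = 1.
Compare f(n) = Θ(n) against n^d:
  k = 1 = d, so f(n) = Θ(n^d) — Case 2.
  Work is balanced across levels: T(n) = Θ(n^d log n) = Θ(n log n).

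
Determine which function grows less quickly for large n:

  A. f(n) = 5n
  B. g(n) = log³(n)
B

f(n) = 5n is O(n), while g(n) = log³(n) is O(log³ n).
Since O(log³ n) grows slower than O(n), g(n) is dominated.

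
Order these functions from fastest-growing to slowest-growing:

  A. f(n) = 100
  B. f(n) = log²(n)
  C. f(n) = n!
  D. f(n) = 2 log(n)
C > B > D > A

Comparing growth rates:
C = n! is O(n!)
B = log²(n) is O(log² n)
D = 2 log(n) is O(log n)
A = 100 is O(1)

Therefore, the order from fastest to slowest is: C > B > D > A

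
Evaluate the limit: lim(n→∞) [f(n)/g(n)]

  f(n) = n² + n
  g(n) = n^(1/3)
∞

Since n² + n (O(n²)) grows faster than n^(1/3) (O(n^(1/3))),
the ratio f(n)/g(n) → ∞ as n → ∞.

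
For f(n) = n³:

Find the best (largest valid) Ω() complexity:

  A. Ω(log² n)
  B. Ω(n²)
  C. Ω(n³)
C

f(n) = n³ is Ω(n³).
All listed options are valid Big-Ω bounds (lower bounds),
but Ω(n³) is the tightest (largest valid bound).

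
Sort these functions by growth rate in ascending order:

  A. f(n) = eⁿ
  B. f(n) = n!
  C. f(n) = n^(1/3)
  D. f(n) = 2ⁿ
C < D < A < B

Comparing growth rates:
C = n^(1/3) is O(n^(1/3))
D = 2ⁿ is O(2ⁿ)
A = eⁿ is O(eⁿ)
B = n! is O(n!)

Therefore, the order from slowest to fastest is: C < D < A < B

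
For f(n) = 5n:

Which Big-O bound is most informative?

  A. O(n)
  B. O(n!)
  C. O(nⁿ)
A

f(n) = 5n is O(n).
All listed options are valid Big-O bounds (upper bounds),
but O(n) is the tightest (smallest valid bound).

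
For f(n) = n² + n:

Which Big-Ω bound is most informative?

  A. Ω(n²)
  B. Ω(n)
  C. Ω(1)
A

f(n) = n² + n is Ω(n²).
All listed options are valid Big-Ω bounds (lower bounds),
but Ω(n²) is the tightest (largest valid bound).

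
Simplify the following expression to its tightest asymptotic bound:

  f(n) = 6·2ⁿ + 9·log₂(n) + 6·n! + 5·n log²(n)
Θ(n!)

Order the terms by growth rate: 9·log₂(n) ≺ 5·n log²(n) ≺ 6·2ⁿ ≺ 6·n!.
The fastest-growing term 6·n! dominates as n → ∞; dropping its constant factor gives Θ(n!).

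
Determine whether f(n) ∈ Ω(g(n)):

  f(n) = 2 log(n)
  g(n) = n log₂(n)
False

f(n) = 2 log(n) is O(log n), and g(n) = n log₂(n) is O(n log n).
Since O(log n) grows slower than O(n log n), f(n) = Ω(g(n)) is false.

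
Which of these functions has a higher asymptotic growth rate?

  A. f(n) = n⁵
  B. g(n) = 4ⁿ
B

f(n) = n⁵ is O(n⁵), while g(n) = 4ⁿ is O(4ⁿ).
Since O(4ⁿ) grows faster than O(n⁵), g(n) dominates.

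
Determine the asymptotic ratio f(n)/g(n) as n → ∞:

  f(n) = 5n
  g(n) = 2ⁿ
0

Since 5n (O(n)) grows slower than 2ⁿ (O(2ⁿ)),
the ratio f(n)/g(n) → 0 as n → ∞.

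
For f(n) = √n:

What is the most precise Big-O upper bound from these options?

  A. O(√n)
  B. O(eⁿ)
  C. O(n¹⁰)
A

f(n) = √n is O(√n).
All listed options are valid Big-O bounds (upper bounds),
but O(√n) is the tightest (smallest valid bound).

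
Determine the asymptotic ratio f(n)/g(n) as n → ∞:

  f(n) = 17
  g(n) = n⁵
0

Since 17 (O(1)) grows slower than n⁵ (O(n⁵)),
the ratio f(n)/g(n) → 0 as n → ∞.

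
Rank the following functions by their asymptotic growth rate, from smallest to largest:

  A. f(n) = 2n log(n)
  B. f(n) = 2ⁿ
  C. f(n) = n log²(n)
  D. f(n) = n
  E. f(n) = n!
D < A < C < B < E

Comparing growth rates:
D = n is O(n)
A = 2n log(n) is O(n log n)
C = n log²(n) is O(n log² n)
B = 2ⁿ is O(2ⁿ)
E = n! is O(n!)

Therefore, the order from slowest to fastest is: D < A < C < B < E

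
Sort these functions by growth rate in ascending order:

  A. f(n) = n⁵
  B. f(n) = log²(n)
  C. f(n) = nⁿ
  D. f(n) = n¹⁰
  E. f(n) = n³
B < E < A < D < C

Comparing growth rates:
B = log²(n) is O(log² n)
E = n³ is O(n³)
A = n⁵ is O(n⁵)
D = n¹⁰ is O(n¹⁰)
C = nⁿ is O(nⁿ)

Therefore, the order from slowest to fastest is: B < E < A < D < C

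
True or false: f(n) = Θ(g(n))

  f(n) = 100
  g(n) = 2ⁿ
False

f(n) = 100 is O(1), and g(n) = 2ⁿ is O(2ⁿ).
Since they have different growth rates, f(n) = Θ(g(n)) is false.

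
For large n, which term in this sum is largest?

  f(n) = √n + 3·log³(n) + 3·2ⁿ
3·2ⁿ

Looking at each term:
  - √n is O(√n)
  - 3·log³(n) is O(log³ n)
  - 3·2ⁿ is O(2ⁿ)

The term 3·2ⁿ (O(2ⁿ)) grows fastest and dominates all others.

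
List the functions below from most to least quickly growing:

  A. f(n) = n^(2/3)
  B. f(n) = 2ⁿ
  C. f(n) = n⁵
B > C > A

Comparing growth rates:
B = 2ⁿ is O(2ⁿ)
C = n⁵ is O(n⁵)
A = n^(2/3) is O(n^(2/3))

Therefore, the order from fastest to slowest is: B > C > A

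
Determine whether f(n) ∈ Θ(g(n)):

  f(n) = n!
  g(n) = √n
False

f(n) = n! is O(n!), and g(n) = √n is O(√n).
Since they have different growth rates, f(n) = Θ(g(n)) is false.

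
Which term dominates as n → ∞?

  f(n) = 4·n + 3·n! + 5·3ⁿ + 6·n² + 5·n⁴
3·n!

Looking at each term:
  - 4·n is O(n)
  - 3·n! is O(n!)
  - 5·3ⁿ is O(3ⁿ)
  - 6·n² is O(n²)
  - 5·n⁴ is O(n⁴)

The term 3·n! (O(n!)) grows fastest and dominates all others.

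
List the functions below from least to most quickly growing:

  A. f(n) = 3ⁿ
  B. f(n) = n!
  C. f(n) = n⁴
C < A < B

Comparing growth rates:
C = n⁴ is O(n⁴)
A = 3ⁿ is O(3ⁿ)
B = n! is O(n!)

Therefore, the order from slowest to fastest is: C < A < B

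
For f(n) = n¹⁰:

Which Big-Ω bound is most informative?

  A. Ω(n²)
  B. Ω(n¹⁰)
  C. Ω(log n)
B

f(n) = n¹⁰ is Ω(n¹⁰).
All listed options are valid Big-Ω bounds (lower bounds),
but Ω(n¹⁰) is the tightest (largest valid bound).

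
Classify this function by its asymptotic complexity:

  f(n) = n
O(n)

The dominant term in n is n, which is Θ(n).
Constants are absorbed, so the tightest bound is O(n).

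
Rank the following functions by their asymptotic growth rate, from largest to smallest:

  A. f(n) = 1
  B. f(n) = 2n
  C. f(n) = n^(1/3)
B > C > A

Comparing growth rates:
B = 2n is O(n)
C = n^(1/3) is O(n^(1/3))
A = 1 is O(1)

Therefore, the order from fastest to slowest is: B > C > A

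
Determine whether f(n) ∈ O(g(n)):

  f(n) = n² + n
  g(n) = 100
False

f(n) = n² + n is O(n²), and g(n) = 100 is O(1).
Since O(n²) grows faster than O(1), f(n) = O(g(n)) is false.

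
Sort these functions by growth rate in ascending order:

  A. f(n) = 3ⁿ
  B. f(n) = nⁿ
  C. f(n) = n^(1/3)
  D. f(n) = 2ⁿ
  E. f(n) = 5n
C < E < D < A < B

Comparing growth rates:
C = n^(1/3) is O(n^(1/3))
E = 5n is O(n)
D = 2ⁿ is O(2ⁿ)
A = 3ⁿ is O(3ⁿ)
B = nⁿ is O(nⁿ)

Therefore, the order from slowest to fastest is: C < E < D < A < B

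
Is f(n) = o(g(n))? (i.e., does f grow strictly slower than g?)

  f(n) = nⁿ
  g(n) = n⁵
False

f(n) = nⁿ is O(nⁿ), and g(n) = n⁵ is O(n⁵).
Since O(nⁿ) grows faster than or equal to O(n⁵), f(n) = o(g(n)) is false.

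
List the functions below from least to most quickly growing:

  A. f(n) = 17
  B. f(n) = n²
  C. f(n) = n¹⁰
A < B < C

Comparing growth rates:
A = 17 is O(1)
B = n² is O(n²)
C = n¹⁰ is O(n¹⁰)

Therefore, the order from slowest to fastest is: A < B < C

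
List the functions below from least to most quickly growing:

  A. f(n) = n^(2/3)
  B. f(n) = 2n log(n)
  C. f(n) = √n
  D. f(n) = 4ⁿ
C < A < B < D

Comparing growth rates:
C = √n is O(√n)
A = n^(2/3) is O(n^(2/3))
B = 2n log(n) is O(n log n)
D = 4ⁿ is O(4ⁿ)

Therefore, the order from slowest to fastest is: C < A < B < D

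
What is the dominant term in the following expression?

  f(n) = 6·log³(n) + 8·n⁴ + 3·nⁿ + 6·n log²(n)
3·nⁿ

Looking at each term:
  - 6·log³(n) is O(log³ n)
  - 8·n⁴ is O(n⁴)
  - 3·nⁿ is O(nⁿ)
  - 6·n log²(n) is O(n log² n)

The term 3·nⁿ (O(nⁿ)) grows fastest and dominates all others.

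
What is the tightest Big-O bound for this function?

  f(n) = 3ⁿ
O(3ⁿ)

The dominant term in 3ⁿ is 3ⁿ, which is Θ(3ⁿ).
Constants are absorbed, so the tightest bound is O(3ⁿ).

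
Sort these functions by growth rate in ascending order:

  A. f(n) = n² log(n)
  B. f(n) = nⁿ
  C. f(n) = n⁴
A < C < B

Comparing growth rates:
A = n² log(n) is O(n² log n)
C = n⁴ is O(n⁴)
B = nⁿ is O(nⁿ)

Therefore, the order from slowest to fastest is: A < C < B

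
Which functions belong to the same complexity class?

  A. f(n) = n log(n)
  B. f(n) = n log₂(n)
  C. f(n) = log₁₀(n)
A and B

Examining each function:
  A. n log(n) is O(n log n)
  B. n log₂(n) is O(n log n)
  C. log₁₀(n) is O(log n)

Functions A and B both have the same complexity class.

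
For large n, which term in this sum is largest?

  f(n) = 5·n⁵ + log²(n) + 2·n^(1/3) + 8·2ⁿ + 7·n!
7·n!

Looking at each term:
  - 5·n⁵ is O(n⁵)
  - log²(n) is O(log² n)
  - 2·n^(1/3) is O(n^(1/3))
  - 8·2ⁿ is O(2ⁿ)
  - 7·n! is O(n!)

The term 7·n! (O(n!)) grows fastest and dominates all others.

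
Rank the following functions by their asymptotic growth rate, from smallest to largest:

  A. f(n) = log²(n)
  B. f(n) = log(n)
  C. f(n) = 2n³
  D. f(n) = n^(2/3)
B < A < D < C

Comparing growth rates:
B = log(n) is O(log n)
A = log²(n) is O(log² n)
D = n^(2/3) is O(n^(2/3))
C = 2n³ is O(n³)

Therefore, the order from slowest to fastest is: B < A < D < C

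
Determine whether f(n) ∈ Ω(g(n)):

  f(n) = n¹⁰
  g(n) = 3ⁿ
False

f(n) = n¹⁰ is O(n¹⁰), and g(n) = 3ⁿ is O(3ⁿ).
Since O(n¹⁰) grows slower than O(3ⁿ), f(n) = Ω(g(n)) is false.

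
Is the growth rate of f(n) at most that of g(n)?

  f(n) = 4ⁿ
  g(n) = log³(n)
False

f(n) = 4ⁿ is O(4ⁿ), and g(n) = log³(n) is O(log³ n).
Since O(4ⁿ) grows faster than O(log³ n), f(n) = O(g(n)) is false.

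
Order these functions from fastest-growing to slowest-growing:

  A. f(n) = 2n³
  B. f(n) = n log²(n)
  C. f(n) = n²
A > C > B

Comparing growth rates:
A = 2n³ is O(n³)
C = n² is O(n²)
B = n log²(n) is O(n log² n)

Therefore, the order from fastest to slowest is: A > C > B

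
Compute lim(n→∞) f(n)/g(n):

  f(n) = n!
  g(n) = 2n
∞

Since n! (O(n!)) grows faster than 2n (O(n)),
the ratio f(n)/g(n) → ∞ as n → ∞.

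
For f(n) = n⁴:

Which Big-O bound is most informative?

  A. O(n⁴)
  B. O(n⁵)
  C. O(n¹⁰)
A

f(n) = n⁴ is O(n⁴).
All listed options are valid Big-O bounds (upper bounds),
but O(n⁴) is the tightest (smallest valid bound).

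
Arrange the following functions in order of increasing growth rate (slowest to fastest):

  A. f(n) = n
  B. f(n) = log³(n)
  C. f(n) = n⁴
B < A < C

Comparing growth rates:
B = log³(n) is O(log³ n)
A = n is O(n)
C = n⁴ is O(n⁴)

Therefore, the order from slowest to fastest is: B < A < C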